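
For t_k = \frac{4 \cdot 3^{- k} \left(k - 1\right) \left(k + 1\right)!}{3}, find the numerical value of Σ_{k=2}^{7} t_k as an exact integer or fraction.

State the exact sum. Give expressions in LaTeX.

Ratio r(k) = k*(k + 2)/(3*(k - 1)).
So A=k/3 + 2/3 and B=1, with C=k - 1.
Need (k/3 + 2/3)·f(k+1) − (1)·f(k) = k - 1.
deg f ≤ 0 (via 1,0,1).
Coefficient equations give f(k) = 3.
Then R = B(k−1)f/C = 3/(k - 1), so s_k = R(k)·t_k = 4*factorial(k + 1)/3**k.
Check: Δs_k = 4*(k - 1)*factorial(k + 1)/(3*3**k). ✓
Evaluate s at k=8 and k=2: 17920/81 and 8/3; difference 17704/81.

Σ = 17704/81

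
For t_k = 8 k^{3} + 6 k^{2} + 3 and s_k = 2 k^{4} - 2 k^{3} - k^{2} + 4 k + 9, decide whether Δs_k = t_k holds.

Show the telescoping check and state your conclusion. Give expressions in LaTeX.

valid; difference matches t_k

s_(k+1) = 2*k**4 + 6*k**3 + 5*k**2 + 4*k + 12
s_(k+1) − s_k = 8*k**3 + 6*k**2 + 3
(s_(k+1) − s_k) − t_k = 0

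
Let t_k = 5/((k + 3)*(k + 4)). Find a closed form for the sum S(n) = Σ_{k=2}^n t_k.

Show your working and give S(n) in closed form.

S(n) = (n - 1)/(n + 4)

r(k) = (k + 3)/(k + 5) after simplifying.
Factor: A=k + 3; B=k + 5; C=1.
Need (k + 3)·f(k+1) − (k + 4)·f(k) = 1.
From deg A=1, deg B=1, deg C=0: d=1.
Solve for f: f(k) = k/3 (degree 1 ≤ 1).
Get s_k = R·t_k = 5*k/(3*(k + 3)) with R(k) = B(k−1)f(k)/C(k) = k*(k + 4)/3.
s_(k+1) − s_k = 5/(k**2 + 7*k + 12) = t_k.
Σ_(k=2)^n t_k = s_(n+1) − s_(2) = (5*(n + 1)/(3*(n + 4))) − (2/3), i.e. (n - 1)/(n + 4).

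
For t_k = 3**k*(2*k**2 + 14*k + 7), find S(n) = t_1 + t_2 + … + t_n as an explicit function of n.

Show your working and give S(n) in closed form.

Step 1: r(k) = 3*(2*k**2 + 18*k + 23)/(2*k**2 + 14*k + 7).
Factor: A=3; B=1; C=k**2 + 7*k + 7/2.
f must satisfy (3)·f(k+1) − (1)·f(k) = k**2 + 7*k + 7/2.
deg f ≤ 2 (via 0,0,2).
Solving with deg f ≤ 2: f(k) = (k**2 + 4*k - 4)/2.
Then R = B(k−1)f/C = (k**2 + 4*k - 4)/(2*k**2 + 14*k + 7), so s_k = R(k)·t_k = 3**k*(k**2 + 4*k - 4).
Verify: 3**k*(2*k**2 + 14*k + 7) matches t_k.
s_(n+1) = 3**(n + 1)*(n**2 + 6*n + 1) and s_(1) = 3, so S(n) = 3*3**n*n**2 + 18*3**n*n + 3*3**n - 3.

S(n) = 3*3**n*n**2 + 18*3**n*n + 3*3**n - 3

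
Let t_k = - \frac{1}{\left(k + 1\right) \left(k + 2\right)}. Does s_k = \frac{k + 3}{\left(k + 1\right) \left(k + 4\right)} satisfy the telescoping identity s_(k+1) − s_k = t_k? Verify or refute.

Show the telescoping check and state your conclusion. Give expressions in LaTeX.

Invalid: residual \frac{2 \left(k + 3\right)}{k^{4} + 12 k^{3} + 49 k^{2} + 78 k + 40} ≠ 0.

s_(k+1) = (k + 4)/((k + 2)*(k + 5))
s_(k+1) − s_k = (-k**2 - 7*k - 14)/(k**4 + 12*k**3 + 49*k**2 + 78*k + 40)
(s_(k+1) − s_k) − t_k = 2*(k + 3)/(k**4 + 12*k**3 + 49*k**2 + 78*k + 40)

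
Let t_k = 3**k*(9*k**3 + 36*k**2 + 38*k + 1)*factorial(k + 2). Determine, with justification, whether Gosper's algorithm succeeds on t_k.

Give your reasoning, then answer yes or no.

t_(k+1)/t_k = 3*(9*k**4 + 90*k**3 + 326*k**2 + 495*k + 252)/(9*k**3 + 36*k**2 + 38*k + 1).
So A=3*k + 9 and B=1, with C=k**3 + 4*k**2 + 38*k/9 + 1/9.
Set up (3*k + 9)·f(k+1) − (1)·f(k) − (k**3 + 4*k**2 + 38*k/9 + 1/9) = 0.
d = 2 from the (1,0,3) case.
Solving with deg f ≤ 2: f(k) = (k - 1)*(3*k + 1)/9.
Get s_k = R·t_k = 3**k*(k - 1)*(3*k + 1)*factorial(k + 2) with R(k) = B(k−1)f(k)/C(k) = (k - 1)*(3*k + 1)/(9*k**3 + 36*k**2 + 38*k + 1).
Δs = 3**k*(9*k**3 + 36*k**2 + 38*k + 1)*factorial(k + 2), as required.

Yes. s_k = 3**k*(k - 1)*(3*k + 1)*factorial(k + 2).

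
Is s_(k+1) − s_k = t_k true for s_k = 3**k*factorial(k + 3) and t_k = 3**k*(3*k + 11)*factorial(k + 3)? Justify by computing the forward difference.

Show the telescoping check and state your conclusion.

s_(k+1) = 3**(k + 1)*factorial(k + 4)
s_(k+1) − s_k = 3**k*(3*k + 11)*factorial(k + 3)
(s_(k+1) − s_k) − t_k = 0

valid (s_(k+1) − s_k reduces to t_k)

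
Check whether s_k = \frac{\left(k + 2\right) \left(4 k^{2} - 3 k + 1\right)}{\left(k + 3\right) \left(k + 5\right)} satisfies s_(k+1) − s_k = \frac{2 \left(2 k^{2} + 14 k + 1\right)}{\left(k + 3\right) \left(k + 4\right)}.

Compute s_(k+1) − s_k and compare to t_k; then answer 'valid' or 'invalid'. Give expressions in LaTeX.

s_(k+1) = -(k + 3)*(3*k - 4*(k + 1)**2 + 2)/((k + 4)*(k + 6))
s_(k+1) − s_k = (4*k**4 + 72*k**3 + 325*k**2 + 403*k + 42)/(k**4 + 18*k**3 + 119*k**2 + 342*k + 360)
(s_(k+1) − s_k) − t_k = 3*(-35*k**2 - 153*k - 6)/(k**4 + 18*k**3 + 119*k**2 + 342*k + 360)

Invalid: residual \frac{3 \left(- 35 k^{2} - 153 k - 6\right)}{k^{4} + 18 k^{3} + 119 k^{2} + 342 k + 360} ≠ 0.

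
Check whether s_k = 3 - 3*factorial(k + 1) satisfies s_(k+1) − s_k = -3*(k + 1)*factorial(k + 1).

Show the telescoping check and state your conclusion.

s_(k+1) = 3 - 3*factorial(k + 2)
s_(k+1) − s_k = -3*(k + 1)*factorial(k + 1)
(s_(k+1) − s_k) − t_k = 0

valid; difference matches t_k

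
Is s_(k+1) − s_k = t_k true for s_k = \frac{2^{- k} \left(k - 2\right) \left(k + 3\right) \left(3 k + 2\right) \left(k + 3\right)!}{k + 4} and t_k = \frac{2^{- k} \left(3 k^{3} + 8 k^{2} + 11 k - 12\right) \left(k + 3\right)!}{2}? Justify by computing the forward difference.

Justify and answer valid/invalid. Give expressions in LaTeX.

s_(k+1) = (k - 1)*(k + 4)*(3*k + 5)*factorial(k + 4)/(2*2**k*(k + 5))
s_(k+1) − s_k = (3*k**5 + 32*k**4 + 123*k**3 + 210*k**2 + 72*k - 200)*factorial(k + 3)/(2*2**k*(k + 4)*(k + 5))
(s_(k+1) − s_k) − t_k = -(3*k**4 + 20*k**3 + 37*k**2 + 40*k - 40)*factorial(k + 3)/(2*2**k*(k + 4)*(k + 5))

Invalid: residual - \frac{2^{- k} \left(3 k^{4} + 20 k^{3} + 37 k^{2} + 40 k - 40\right) \left(k + 3\right)!}{2 \left(k + 4\right) \left(k + 5\right)} ≠ 0.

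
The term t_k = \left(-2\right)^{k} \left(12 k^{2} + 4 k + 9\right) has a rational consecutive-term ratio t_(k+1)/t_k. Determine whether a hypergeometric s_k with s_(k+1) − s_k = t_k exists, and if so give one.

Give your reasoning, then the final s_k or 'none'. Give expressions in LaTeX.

s_k = \left(-2\right)^{k} \left(- 4 k^{2} + 4 k - 3\right)

Step 1: r(k) = 2*(-12*k**2 - 28*k - 25)/(12*k**2 + 4*k + 9).
Normal form (A,B,C) = (-2, 1, k**2 + k/3 + 3/4).
Need (-2)·f(k+1) − (1)·f(k) = k**2 + k/3 + 3/4.
deg f ≤ 2 (via 0,0,2).
Solve for f: f(k) = -(4*k**2 - 4*k + 3)/12 (degree 2 ≤ 2).
So s_k = (B(k−1)f/C)·t_k = (-(4*k**2 - 4*k + 3)/(12*k**2 + 4*k + 9))·t_k = (-2)**k*(-4*k**2 + 4*k - 3).
Verify: (-2)**k*(12*k**2 + 4*k + 9) matches t_k.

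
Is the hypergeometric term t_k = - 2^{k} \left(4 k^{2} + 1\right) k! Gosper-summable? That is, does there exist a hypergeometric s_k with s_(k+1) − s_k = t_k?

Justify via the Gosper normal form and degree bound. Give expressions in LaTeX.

Yes. s_k = - 2^{k} \left(2 k - 3\right) k!.

Compute t_(k+1)/t_k: get 2*(k + 1)*(4*(k + 1)**2 + 1)/(4*k**2 + 1).
So A=2*k + 2 and B=1, with C=k**2 + 1/4.
f must satisfy (2*k + 2)·f(k+1) − (1)·f(k) = k**2 + 1/4.
deg f ≤ 1 (via 1,0,2).
A polynomial solution: f(k) = (2*k - 3)/4.
So s_k = (B(k−1)f/C)·t_k = ((2*k - 3)/(4*k**2 + 1))·t_k = -2**k*(2*k - 3)*factorial(k).
Verify: -2**k*(4*k**2 + 1)*factorial(k) matches t_k.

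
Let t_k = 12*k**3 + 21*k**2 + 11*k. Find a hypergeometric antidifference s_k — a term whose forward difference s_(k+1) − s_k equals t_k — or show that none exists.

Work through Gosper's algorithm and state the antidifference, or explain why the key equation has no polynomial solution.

t_(k+1)/t_k = (12*k**3 + 57*k**2 + 89*k + 44)/(k*(12*k**2 + 21*k + 11)).
A = 1, B = 1, C = k**3 + 7*k**2/4 + 11*k/12.
Set up (1)·f(k+1) − (1)·f(k) − (k**3 + 7*k**2/4 + 11*k/12) = 0.
deg f ≤ 4 (via 0,0,3).
Match coefficients ⇒ f(k) = k*(k - 1)*(3*k**2 + 4*k + 2)/12.
Certificate R = B(k−1)f/C = (k - 1)*(3*k**2 + 4*k + 2)/(12*k**2 + 21*k + 11) gives s_k = k*(3*k**3 + k**2 - 2*k - 2).
Δs = k*(12*k**2 + 21*k + 11), as required.

s_k = k*(3*k**3 + k**2 - 2*k - 2)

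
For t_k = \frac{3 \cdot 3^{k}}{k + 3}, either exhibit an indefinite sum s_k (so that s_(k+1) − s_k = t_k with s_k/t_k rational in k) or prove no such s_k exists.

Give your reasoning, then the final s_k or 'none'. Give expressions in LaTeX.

r(k) = 3*(k + 3)/(k + 4) after simplifying.
Gosper form: A/B · C(k+1)/C(k) with A=3*k + 9, B=k + 4, C=1.
f must satisfy (3*k + 9)·f(k+1) − (k + 3)·f(k) = 1.
d = -1 from the (1,1,0) case.
Negative degree bound (-1): no f exists, t_k not Gosper-summable.

no hypergeometric antidifference exists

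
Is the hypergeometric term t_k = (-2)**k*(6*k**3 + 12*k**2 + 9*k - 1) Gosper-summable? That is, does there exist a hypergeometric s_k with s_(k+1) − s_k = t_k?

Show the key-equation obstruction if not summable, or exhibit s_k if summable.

t_(k+1)/t_k = 2*(-6*k**3 - 30*k**2 - 51*k - 26)/(6*k**3 + 12*k**2 + 9*k - 1).
Normal form (A,B,C) = (-2, 1, k**3 + 2*k**2 + 3*k/2 - 1/6).
Set up (-2)·f(k+1) − (1)·f(k) − (k**3 + 2*k**2 + 3*k/2 - 1/6) = 0.
d = 3 from the (0,0,3) case.
A polynomial solution: f(k) = -(k - 1)*(2*k**2 + 2*k + 1)/6.
Get s_k = R·t_k = (-2)**k*(-2*k**3 + k + 1) with R(k) = B(k−1)f(k)/C(k) = -(k - 1)*(2*k**2 + 2*k + 1)/(6*k**3 + 12*k**2 + 9*k - 1).
s_(k+1) − s_k = (-2)**k*(6*k**3 + 12*k**2 + 9*k - 1) = t_k.

Yes. s_k = (-2)**k*(-2*k**3 + k + 1).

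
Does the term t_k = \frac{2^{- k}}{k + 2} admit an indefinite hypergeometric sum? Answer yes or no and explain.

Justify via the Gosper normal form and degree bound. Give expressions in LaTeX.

No; the degree bound rules out any f.

Ratio r(k) = (k + 2)/(2*(k + 3)).
Factor: A=k/2 + 1; B=k + 3; C=1.
Need (k/2 + 1)·f(k+1) − (k + 2)·f(k) = 1.
Bound: deg f ≤ -1.
Bound -1 < 0, so the key equation has no polynomial solution.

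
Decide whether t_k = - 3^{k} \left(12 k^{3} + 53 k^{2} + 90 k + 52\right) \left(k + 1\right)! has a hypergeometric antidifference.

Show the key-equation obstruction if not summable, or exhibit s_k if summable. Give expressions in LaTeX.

Yes. s_k = - 3^{k} \left(4 k^{2} + 3 k + 2\right) \left(k + 1\right)!.

Ratio r(k) = 3*(12*k**4 + 113*k**3 + 410*k**2 + 671*k + 414)/(12*k**3 + 53*k**2 + 90*k + 52).
Gosper form: A/B · C(k+1)/C(k) with A=3*k + 6, B=1, C=k**3 + 53*k**2/12 + 15*k/2 + 13/3.
Set up (3*k + 6)·f(k+1) − (1)·f(k) − (k**3 + 53*k**2/12 + 15*k/2 + 13/3) = 0.
d = 2 from the (1,0,3) case.
Coefficient equations give f(k) = (4*k**2 + 3*k + 2)/12.
R(k) = B(k−1)·f(k)/C(k) = (4*k**2 + 3*k + 2)/(12*k**3 + 53*k**2 + 90*k + 52); s_k = R·t_k = -3**k*(4*k**2 + 3*k + 2)*factorial(k + 1).
Check: Δs_k = -3**k*(12*k**3 + 53*k**2 + 90*k + 52)*factorial(k + 1). ✓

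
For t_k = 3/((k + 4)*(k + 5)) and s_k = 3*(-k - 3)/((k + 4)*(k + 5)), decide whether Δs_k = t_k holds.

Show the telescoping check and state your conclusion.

s_(k+1) = 3*(-k - 4)/((k + 5)*(k + 6))
s_(k+1) − s_k = 3*(k + 2)/(k**3 + 15*k**2 + 74*k + 120)
(s_(k+1) − s_k) − t_k = -12/(k**3 + 15*k**2 + 74*k + 120)

Invalid: residual -12/(k**3 + 15*k**2 + 74*k + 120) ≠ 0.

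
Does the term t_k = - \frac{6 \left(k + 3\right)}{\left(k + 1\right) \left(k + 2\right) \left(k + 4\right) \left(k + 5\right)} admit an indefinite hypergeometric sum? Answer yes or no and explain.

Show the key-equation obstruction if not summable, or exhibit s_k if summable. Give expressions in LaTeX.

r(k) = (k + 1)*(k + 4)**2/((k + 3)**2*(k + 6)) after simplifying.
Normal form (A,B,C) = (k + 1, k + 6, k**2 + 6*k + 9).
Solve (k + 1)·f(k+1) − (k + 5)·f(k) = k**2 + 6*k + 9.
d = 4 from the (1,1,2) case.
Match coefficients ⇒ f(k) = k*(k + 2)*(k + 3)*(k + 5)/8.
So s_k = (B(k−1)f/C)·t_k = (k*(k + 2)*(k + 5)**2/(8*(k + 3)))·t_k = 3*k*(-k - 5)/(4*(k**2 + 5*k + 4)).
Δs = 6*(-k - 3)/(k**4 + 12*k**3 + 49*k**2 + 78*k + 40), as required.

Yes. s_k = \frac{3 k \left(- k - 5\right)}{4 \left(k^{2} + 5 k + 4\right)}.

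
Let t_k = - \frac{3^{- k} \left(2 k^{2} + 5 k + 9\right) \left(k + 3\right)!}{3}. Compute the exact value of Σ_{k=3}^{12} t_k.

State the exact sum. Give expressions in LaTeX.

Ratio r(k) = (k + 4)*(5*k + 2*(k + 1)**2 + 14)/(3*(2*k**2 + 5*k + 9)).
Take A(k)=k/3 + 4/3, B(k)=1, C(k)=k**2 + 5*k/2 + 9/2.
Key eq: (k/3 + 4/3)·f(k+1) = (1)·f(k) + (k**2 + 5*k/2 + 9/2).
Bound: deg f ≤ 1.
Solve for f: f(k) = 3*(2*k + 1)/2 (degree 1 ≤ 1).
Certificate R = B(k−1)f/C = 3*(2*k + 1)/(2*k**2 + 5*k + 9) gives s_k = -(2*k + 1)*factorial(k + 3)/3**k.
Verify: -(2*k**2 + 5*k + 9)*factorial(k + 3)/(3*3**k) matches t_k.
Sum = s_(13) − s_(3); s_(13) = -28700672000/81, s_(3) = -560/3 ⇒ -28700656880/81.

Σ = -28700656880/81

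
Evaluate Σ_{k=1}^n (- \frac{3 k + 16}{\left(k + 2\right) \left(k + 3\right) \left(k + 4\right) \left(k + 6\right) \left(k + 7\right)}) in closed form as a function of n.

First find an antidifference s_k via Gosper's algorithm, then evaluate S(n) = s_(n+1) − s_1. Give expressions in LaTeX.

t_(k+1)/t_k = (k + 2)*(k + 6)*(3*k + 19)/((k + 5)*(k + 8)*(3*k + 16)).
Gosper form: A/B · C(k+1)/C(k) with A=k + 2, B=k + 8, C=k**2 + 31*k/3 + 80/3.
f must satisfy (k + 2)·f(k+1) − (k + 7)·f(k) = k**2 + 31*k/3 + 80/3.
deg f ≤ 5 (via 1,1,2).
Coefficient equations give f(k) = k*(k + 4)*(k + 5)*(k**2 + 11*k + 36)/108.
So s_k = (B(k−1)f/C)·t_k = (k*(k + 4)*(k + 7)*(k**2 + 11*k + 36)/(36*(3*k + 16)))·t_k = k*(-k**2 - 11*k - 36)/(36*(k**3 + 11*k**2 + 36*k + 36)).
Verify: (-3*k - 16)/(k**5 + 22*k**4 + 185*k**3 + 740*k**2 + 1404*k + 1008) matches t_k.
Evaluate: s_(n+1) = (-n**3 - 14*n**2 - 61*n - 48)/(36*(n**3 + 14*n**2 + 61*n + 84)); subtract s_(1) = -1/63 ⇒ S(n) = n*(-n**2 - 14*n - 61)/(84*(n**3 + 14*n**2 + 61*n + 84)).

S(n) = \frac{n \left(- n^{2} - 14 n - 61\right)}{84 \left(n^{3} + 14 n^{2} + 61 n + 84\right)}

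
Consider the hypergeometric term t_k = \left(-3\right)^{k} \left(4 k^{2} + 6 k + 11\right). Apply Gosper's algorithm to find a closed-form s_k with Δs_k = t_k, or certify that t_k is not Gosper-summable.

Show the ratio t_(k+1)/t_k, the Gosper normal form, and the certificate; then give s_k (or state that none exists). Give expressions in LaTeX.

Compute t_(k+1)/t_k: get 3*(-4*k**2 - 14*k - 21)/(4*k**2 + 6*k + 11).
A = -3, B = 1, C = k**2 + 3*k/2 + 11/4.
Need (-3)·f(k+1) − (1)·f(k) = k**2 + 3*k/2 + 11/4.
From deg A=0, deg B=0, deg C=2: d=2.
Match coefficients ⇒ f(k) = -(k**2 + 2)/4.
So s_k = (B(k−1)f/C)·t_k = (-(k**2 + 2)/(4*k**2 + 6*k + 11))·t_k = (-3)**k*(-k**2 - 2).
Δs = (-3)**k*(4*k**2 + 6*k + 11), as required.

s_k = \left(-3\right)^{k} \left(- k^{2} - 2\right)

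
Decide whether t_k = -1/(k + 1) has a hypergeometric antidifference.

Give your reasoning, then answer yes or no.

Compute t_(k+1)/t_k: get (k + 1)/(k + 2).
So A=k + 1 and B=k + 2, with C=1.
f must satisfy (k + 1)·f(k+1) − (k + 1)·f(k) = 1.
d = 0 from the (1,1,0) case.
Put f(k) = c0: A·f(k+1) − B(k−1)·f(k) − C = -1; need -1 = 0 — inconsistent ⇒ no f, not summable.

No — the linear system for f has no solution.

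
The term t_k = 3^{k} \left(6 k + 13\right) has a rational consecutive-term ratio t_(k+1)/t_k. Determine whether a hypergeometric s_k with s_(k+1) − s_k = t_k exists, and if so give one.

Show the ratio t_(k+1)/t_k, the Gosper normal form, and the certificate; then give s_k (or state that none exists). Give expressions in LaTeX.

s_k = 3^{k} \left(3 k + 2\right)

t_(k+1)/t_k = 3*(6*k + 19)/(6*k + 13).
Gosper form: A/B · C(k+1)/C(k) with A=3, B=1, C=k + 13/6.
Need (3)·f(k+1) − (1)·f(k) = k + 13/6.
From deg A=0, deg B=0, deg C=1: d=1.
Solving with deg f ≤ 1: f(k) = (3*k + 2)/6.
Certificate R = B(k−1)f/C = (3*k + 2)/(6*k + 13) gives s_k = 3**k*(3*k + 2).
Verify: 3**k*(6*k + 13) matches t_k.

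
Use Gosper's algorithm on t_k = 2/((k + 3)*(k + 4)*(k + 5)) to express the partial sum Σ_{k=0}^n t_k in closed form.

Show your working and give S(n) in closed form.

S(n) = (n**2 + 9*n + 8)/(12*(n**2 + 9*n + 20))

Compute t_(k+1)/t_k: get (k + 3)/(k + 6).
A = k + 3, B = k + 6, C = 1.
Solve (k + 3)·f(k+1) − (k + 5)·f(k) = 1.
d = 2 from the (1,1,0) case.
Solving with deg f ≤ 2: f(k) = k*(k + 7)/24.
Certificate R = B(k−1)f/C = k*(k + 5)*(k + 7)/24 gives s_k = k*(k + 7)/(12*(k + 3)*(k + 4)).
Check: Δs_k = 2/(k**3 + 12*k**2 + 47*k + 60). ✓
Evaluate: s_(n+1) = (n**2 + 9*n + 8)/(12*(n**2 + 9*n + 20)); subtract s_(0) = 0 ⇒ S(n) = (n**2 + 9*n + 8)/(12*(n**2 + 9*n + 20)).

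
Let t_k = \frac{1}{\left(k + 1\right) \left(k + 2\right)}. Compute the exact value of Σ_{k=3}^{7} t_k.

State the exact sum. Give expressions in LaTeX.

Σ = 5/36

t_(k+1)/t_k = (k + 1)/(k + 3).
Factor: A=k + 1; B=k + 3; C=1.
Key eq: (k + 1)·f(k+1) = (k + 2)·f(k) + (1).
Bound: deg f ≤ 1.
Match coefficients ⇒ f(k) = k.
Then R = B(k−1)f/C = k*(k + 2), so s_k = R(k)·t_k = k/(k + 1).
s_(k+1) − s_k = 1/(k**2 + 3*k + 2) = t_k.
Telescoping: Σ = s_(8) − s_(3) = 8/9 − (3/4) = 5/36.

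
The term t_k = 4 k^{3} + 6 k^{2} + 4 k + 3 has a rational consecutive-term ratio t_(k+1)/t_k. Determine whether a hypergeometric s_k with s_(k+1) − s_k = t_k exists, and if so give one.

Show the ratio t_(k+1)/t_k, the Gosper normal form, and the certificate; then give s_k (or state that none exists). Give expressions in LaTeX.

s_k = k \left(k^{3} + 2\right)

r(k) = (4*k**3 + 18*k**2 + 28*k + 17)/(4*k**3 + 6*k**2 + 4*k + 3) after simplifying.
Gosper form: A/B · C(k+1)/C(k) with A=1, B=1, C=k**3 + 3*k**2/2 + k + 3/4.
Key eq: (1)·f(k+1) = (1)·f(k) + (k**3 + 3*k**2/2 + k + 3/4).
From deg A=0, deg B=0, deg C=3: d=4.
Solving with deg f ≤ 4: f(k) = k*(k**3 + 2)/4.
Then R = B(k−1)f/C = k*(k**3 + 2)/(4*k**3 + 6*k**2 + 4*k + 3), so s_k = R(k)·t_k = k*(k**3 + 2).
Verify: 4*k**3 + 6*k**2 + 4*k + 3 matches t_k.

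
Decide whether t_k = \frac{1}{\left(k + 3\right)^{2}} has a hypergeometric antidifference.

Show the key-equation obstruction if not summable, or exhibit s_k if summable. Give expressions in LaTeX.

t_(k+1)/t_k = (k + 3)**2/(k + 4)**2.
A = k**2 + 6*k + 9, B = k**2 + 8*k + 16, C = 1.
f must satisfy (k**2 + 6*k + 9)·f(k+1) − (k**2 + 6*k + 9)·f(k) = 1.
From deg A=2, deg B=2, deg C=0: d=0.
Put f(k) = c0: A·f(k+1) − B(k−1)·f(k) − C = -1; need -1 = 0 — inconsistent ⇒ no f, not summable.

No; the coefficient equations for f are inconsistent.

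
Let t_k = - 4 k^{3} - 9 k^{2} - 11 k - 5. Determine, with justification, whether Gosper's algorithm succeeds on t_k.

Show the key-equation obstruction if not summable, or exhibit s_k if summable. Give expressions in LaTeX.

r(k) = (4*k**3 + 21*k**2 + 41*k + 29)/(4*k**3 + 9*k**2 + 11*k + 5) after simplifying.
Gosper form: A/B · C(k+1)/C(k) with A=1, B=1, C=k**3 + 9*k**2/4 + 11*k/4 + 5/4.
Solve (1)·f(k+1) − (1)·f(k) = k**3 + 9*k**2/4 + 11*k/4 + 5/4.
deg f ≤ 4 (via 0,0,3).
Coefficient equations give f(k) = k*(k**3 + k**2 + 2*k + 1)/4.
Get s_k = R·t_k = k*(-k**3 - k**2 - 2*k - 1) with R(k) = B(k−1)f(k)/C(k) = k*(k**3 + k**2 + 2*k + 1)/(4*k**3 + 9*k**2 + 11*k + 5).
Δs = -4*k**3 - 9*k**2 - 11*k - 5, as required.

Yes. s_k = k \left(- k^{3} - k^{2} - 2 k - 1\right).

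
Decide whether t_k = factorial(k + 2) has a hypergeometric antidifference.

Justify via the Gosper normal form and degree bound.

No — negative degree bound, so no certificate f.

The ratio is k + 3.
Gosper form: A/B · C(k+1)/C(k) with A=k + 3, B=1, C=1.
Set up (k + 3)·f(k+1) − (1)·f(k) − (1) = 0.
Bound: deg f ≤ -1.
d = -1 < 0 ⇒ no nonzero polynomial f; not summable.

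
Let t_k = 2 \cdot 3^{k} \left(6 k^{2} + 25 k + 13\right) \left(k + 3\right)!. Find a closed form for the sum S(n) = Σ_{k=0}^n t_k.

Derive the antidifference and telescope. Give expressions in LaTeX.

t_(k+1)/t_k = 3*(6*k**3 + 61*k**2 + 192*k + 176)/(6*k**2 + 25*k + 13).
Take A(k)=3*k + 12, B(k)=1, C(k)=k**2 + 25*k/6 + 13/6.
Solve (3*k + 12)·f(k+1) − (1)·f(k) = k**2 + 25*k/6 + 13/6.
deg f ≤ 1 (via 1,0,2).
Match coefficients ⇒ f(k) = (2*k - 1)/6.
Certificate R = B(k−1)f/C = (2*k - 1)/(6*k**2 + 25*k + 13) gives s_k = 2*3**k*(2*k - 1)*factorial(k + 3).
Verify: 2*3**k*(6*k**2 + 25*k + 13)*factorial(k + 3) matches t_k.
Telescope: S(n) = s_(n+1) − s_(0) = 6*3**n*(2*n + 1)*factorial(n + 4) − (-12) = 12*3**n*n*factorial(n + 4) + 6*3**n*factorial(n + 4) + 12.

S(n) = 12 \cdot 3^{n} n \left(n + 4\right)! + 6 \cdot 3^{n} \left(n + 4\right)! + 12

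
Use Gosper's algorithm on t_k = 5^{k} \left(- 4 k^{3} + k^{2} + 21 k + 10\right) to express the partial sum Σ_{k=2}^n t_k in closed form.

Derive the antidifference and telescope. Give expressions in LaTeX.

S(n) = - 5 \cdot 5^{n} n^{3} + 5 \cdot 5^{n} n^{2} + 20 \cdot 5^{n} n + 10 \cdot 5^{n} - 150

Step 1: r(k) = 5*(4*k**3 + 11*k**2 - 11*k - 28)/(4*k**3 - k**2 - 21*k - 10).
So A=5 and B=1, with C=k**3 - k**2/4 - 21*k/4 - 5/2.
Solve (5)·f(k+1) − (1)·f(k) = k**3 - k**2/4 - 21*k/4 - 5/2.
Degrees (0,0,3) ⇒ d ≤ 3.
Match coefficients ⇒ f(k) = k*(k**2 - 4*k + 1)/4.
R(k) = B(k−1)·f(k)/C(k) = k*(k**2 - 4*k + 1)/(4*k**3 - k**2 - 21*k - 10); s_k = R·t_k = 5**k*k*(-k**2 + 4*k - 1).
Check: Δs_k = 5**k*(-4*k**3 + k**2 + 21*k + 10). ✓
Telescope: S(n) = s_(n+1) − s_(2) = 5**(n + 1)*(-n**3 + n**2 + 4*n + 2) − (150) = -5*5**n*n**3 + 5*5**n*n**2 + 20*5**n*n + 10*5**n - 150.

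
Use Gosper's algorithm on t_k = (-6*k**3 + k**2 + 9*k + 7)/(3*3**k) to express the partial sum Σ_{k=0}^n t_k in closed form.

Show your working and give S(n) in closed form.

The ratio is (6*k**3 + 17*k**2 + 7*k - 11)/(3*(6*k**3 - k**2 - 9*k - 7)).
So A=1/3 and B=1, with C=k**3 - k**2/6 - 3*k/2 - 7/6.
Key eq: (1/3)·f(k+1) = (1)·f(k) + (k**3 - k**2/6 - 3*k/2 - 7/6).
Degrees (0,0,3) ⇒ d ≤ 3.
Solve for f: f(k) = -(3*k**3 + 4*k**2 + 4*k + 2)/2 (degree 3 ≤ 3).
Certificate R = B(k−1)f/C = -3*(3*k**3 + 4*k**2 + 4*k + 2)/(6*k**3 - k**2 - 9*k - 7) gives s_k = (3*k**3 + 4*k**2 + 4*k + 2)/3**k.
Δs = (-6*k**3 + k**2 + 9*k + 7)/(3*3**k), as required.
s_(n+1) = 3**(-n - 1)*(3*n**3 + 13*n**2 + 21*n + 13) and s_(0) = 2, so S(n) = (-6*3**n + 3*n**3 + 13*n**2 + 21*n + 13)/(3*3**n).

S(n) = (-6*3**n + 3*n**3 + 13*n**2 + 21*n + 13)/(3*3**n)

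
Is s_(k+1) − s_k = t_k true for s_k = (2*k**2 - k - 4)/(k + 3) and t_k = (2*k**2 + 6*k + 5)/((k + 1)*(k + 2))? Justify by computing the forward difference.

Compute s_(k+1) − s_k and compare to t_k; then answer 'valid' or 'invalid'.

s_(k+1) = (-k + 2*(k + 1)**2 - 5)/(k + 4)
s_(k+1) − s_k = (2*k**2 + 14*k + 7)/(k**2 + 7*k + 12)
(s_(k+1) − s_k) − t_k = 2*(-9*k**2 - 29*k - 23)/(k**4 + 10*k**3 + 35*k**2 + 50*k + 24)

Invalid: residual 2*(-9*k**2 - 29*k - 23)/(k**4 + 10*k**3 + 35*k**2 + 50*k + 24) ≠ 0.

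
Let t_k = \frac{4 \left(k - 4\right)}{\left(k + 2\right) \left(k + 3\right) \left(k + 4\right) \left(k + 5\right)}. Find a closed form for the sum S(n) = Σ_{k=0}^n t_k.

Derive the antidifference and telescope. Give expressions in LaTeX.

t_(k+1)/t_k = (k - 3)*(k + 2)/((k - 4)*(k + 6)).
Take A(k)=k + 2, B(k)=k + 6, C(k)=k - 4.
f must satisfy (k + 2)·f(k+1) − (k + 5)·f(k) = k - 4.
Bound: deg f ≤ 3.
Solving with deg f ≤ 3: f(k) = -k*(k**2 + 9*k + 38)/24.
R(k) = B(k−1)·f(k)/C(k) = -k*(k + 5)*(k**2 + 9*k + 38)/(24*(k - 4)); s_k = R·t_k = k*(-k**2 - 9*k - 38)/(6*(k + 2)*(k + 3)*(k + 4)).
Check: Δs_k = 4*(k - 4)/(k**4 + 14*k**3 + 71*k**2 + 154*k + 120). ✓
Evaluate: s_(n+1) = (-n**3 - 12*n**2 - 59*n - 48)/(6*(n**3 + 12*n**2 + 47*n + 60)); subtract s_(0) = 0 ⇒ S(n) = (-n**3 - 12*n**2 - 59*n - 48)/(6*(n**3 + 12*n**2 + 47*n + 60)).

S(n) = \frac{- n^{3} - 12 n^{2} - 59 n - 48}{6 \left(n^{3} + 12 n^{2} + 47 n + 60\right)}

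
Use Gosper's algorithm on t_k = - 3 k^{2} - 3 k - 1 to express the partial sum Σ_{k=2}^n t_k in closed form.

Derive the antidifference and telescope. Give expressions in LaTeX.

Compute t_(k+1)/t_k: get (3*k**2 + 9*k + 7)/(3*k**2 + 3*k + 1).
So A=1 and B=1, with C=k**2 + k + 1/3.
Key eq: (1)·f(k+1) = (1)·f(k) + (k**2 + k + 1/3).
Degrees (0,0,2) ⇒ d ≤ 3.
Coefficient equations give f(k) = k**3/3.
Get s_k = R·t_k = -k**3 with R(k) = B(k−1)f(k)/C(k) = k**3/(3*k**2 + 3*k + 1).
Check: Δs_k = k**3 - (k + 1)**3. ✓
Evaluate: s_(n+1) = -n**3 - 3*n**2 - 3*n - 1; subtract s_(2) = -8 ⇒ S(n) = -n**3 - 3*n**2 - 3*n + 7.

S(n) = - n^{3} - 3 n^{2} - 3 n + 7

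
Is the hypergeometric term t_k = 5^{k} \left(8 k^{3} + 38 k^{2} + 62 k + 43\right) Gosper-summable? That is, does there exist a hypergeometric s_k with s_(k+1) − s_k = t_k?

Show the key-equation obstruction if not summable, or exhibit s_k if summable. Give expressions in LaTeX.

Yes. s_k = 5^{k} \left(2 k^{3} + 2 k^{2} + 3 k + 2\right).

Compute t_(k+1)/t_k: get 5*(8*k**3 + 62*k**2 + 162*k + 151)/(8*k**3 + 38*k**2 + 62*k + 43).
Normal form (A,B,C) = (5, 1, k**3 + 19*k**2/4 + 31*k/4 + 43/8).
f must satisfy (5)·f(k+1) − (1)·f(k) = k**3 + 19*k**2/4 + 31*k/4 + 43/8.
d = 3 from the (0,0,3) case.
Coefficient equations give f(k) = (2*k**3 + 2*k**2 + 3*k + 2)/8.
R(k) = B(k−1)·f(k)/C(k) = (2*k**3 + 2*k**2 + 3*k + 2)/(8*k**3 + 38*k**2 + 62*k + 43); s_k = R·t_k = 5**k*(2*k**3 + 2*k**2 + 3*k + 2).
Δs = 5**k*(8*k**3 + 38*k**2 + 62*k + 43), as required.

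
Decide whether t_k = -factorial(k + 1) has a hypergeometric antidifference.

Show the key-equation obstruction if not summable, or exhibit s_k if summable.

No. Not Gosper-summable.

t_(k+1)/t_k = k + 2.
Take A(k)=k + 2, B(k)=1, C(k)=1.
Need (k + 2)·f(k+1) − (1)·f(k) = 1.
d = -1 from the (1,0,0) case.
Bound -1 < 0, so the key equation has no polynomial solution.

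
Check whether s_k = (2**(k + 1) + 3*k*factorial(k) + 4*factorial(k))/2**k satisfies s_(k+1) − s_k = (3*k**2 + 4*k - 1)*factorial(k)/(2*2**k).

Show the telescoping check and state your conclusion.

s_(k+1) = (4*2**k + 3*k**2*factorial(k) + 10*k*factorial(k) + 7*factorial(k))/(2*2**k)
s_(k+1) − s_k = (3*k**2 + 4*k - 1)*factorial(k)/(2*2**k)
(s_(k+1) − s_k) − t_k = 0

valid; difference matches t_k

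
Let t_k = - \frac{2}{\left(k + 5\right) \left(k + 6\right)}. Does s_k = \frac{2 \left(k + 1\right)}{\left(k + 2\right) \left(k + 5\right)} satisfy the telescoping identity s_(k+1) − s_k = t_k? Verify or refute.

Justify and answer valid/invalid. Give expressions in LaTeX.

Invalid: residual \frac{4 \left(k + 4\right)}{k^{4} + 16 k^{3} + 91 k^{2} + 216 k + 180} ≠ 0.

s_(k+1) = 2*(k + 2)/((k + 3)*(k + 6))
s_(k+1) − s_k = 2*(-k**2 - 3*k + 2)/(k**4 + 16*k**3 + 91*k**2 + 216*k + 180)
(s_(k+1) − s_k) − t_k = 4*(k + 4)/(k**4 + 16*k**3 + 91*k**2 + 216*k + 180)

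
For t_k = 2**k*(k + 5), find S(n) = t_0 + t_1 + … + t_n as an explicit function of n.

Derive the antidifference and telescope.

S(n) = 2**(n + 1)*n + 2**(n + 3) - 3

Compute t_(k+1)/t_k: get 2*(k + 6)/(k + 5).
Factor: A=2; B=1; C=k + 5.
Set up (2)·f(k+1) − (1)·f(k) − (k + 5) = 0.
Degrees (0,0,1) ⇒ d ≤ 1.
Coefficient equations give f(k) = k + 3.
So s_k = (B(k−1)f/C)·t_k = ((k + 3)/(k + 5))·t_k = 2**k*(k + 3).
Δs = 2**k*(k + 5), as required.
Telescope: S(n) = s_(n+1) − s_(0) = 2**(n + 1)*(n + 4) − (3) = 2**(n + 1)*n + 2**(n + 3) - 3.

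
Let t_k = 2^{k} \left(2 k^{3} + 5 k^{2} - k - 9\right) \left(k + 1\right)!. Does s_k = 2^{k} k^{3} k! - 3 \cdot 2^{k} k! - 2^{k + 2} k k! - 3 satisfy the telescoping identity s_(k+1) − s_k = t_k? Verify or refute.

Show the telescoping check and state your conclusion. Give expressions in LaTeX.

s_(k+1) = 2*2**k*k**4*factorial(k) + 8*2**k*k**3*factorial(k) + 4*2**k*k**2*factorial(k) - 14*2**k*k*factorial(k) - 12*2**k*factorial(k) - 3
s_(k+1) − s_k = 2**k*(2*k**3 + 5*k**2 - k - 9)*factorial(k + 1)
(s_(k+1) − s_k) − t_k = 0

valid (s_(k+1) − s_k reduces to t_k)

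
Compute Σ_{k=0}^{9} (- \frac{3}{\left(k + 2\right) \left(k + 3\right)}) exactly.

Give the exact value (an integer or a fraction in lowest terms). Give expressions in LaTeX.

Σ = -5/4

The ratio is (k + 2)/(k + 4).
A = k + 2, B = k + 4, C = 1.
Need (k + 2)·f(k+1) − (k + 3)·f(k) = 1.
d = 1 from the (1,1,0) case.
A polynomial solution: f(k) = k/2.
So s_k = (B(k−1)f/C)·t_k = (k*(k + 3)/2)·t_k = -3*k/(2*k + 4).
Δs = -3/(k**2 + 5*k + 6), as required.
Telescoping: Σ = s_(10) − s_(0) = -5/4 − (0) = -5/4.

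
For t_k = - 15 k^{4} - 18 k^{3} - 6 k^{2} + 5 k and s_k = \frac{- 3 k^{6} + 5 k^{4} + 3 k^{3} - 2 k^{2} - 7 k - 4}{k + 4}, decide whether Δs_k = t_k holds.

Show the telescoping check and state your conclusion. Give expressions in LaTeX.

Invalid: residual \frac{3 \left(12 k^{5} + 81 k^{4} + 80 k^{3} + 20 k^{2} - 23 k - 4\right)}{k^{2} + 9 k + 20} ≠ 0.

s_(k+1) = (-3*k**6 - 18*k**5 - 40*k**4 - 37*k**3 - 8*k**2 - 8)/(k + 5)
s_(k+1) − s_k = (-15*k**6 - 117*k**5 - 225*k**4 - 169*k**3 - 15*k**2 + 31*k - 12)/(k**2 + 9*k + 20)
(s_(k+1) − s_k) − t_k = 3*(12*k**5 + 81*k**4 + 80*k**3 + 20*k**2 - 23*k - 4)/(k**2 + 9*k + 20)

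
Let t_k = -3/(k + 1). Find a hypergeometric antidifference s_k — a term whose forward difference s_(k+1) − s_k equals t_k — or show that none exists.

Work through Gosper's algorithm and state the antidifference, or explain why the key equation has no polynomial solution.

t_(k+1)/t_k = (k + 1)/(k + 2).
Take A(k)=k + 1, B(k)=k + 2, C(k)=1.
Need (k + 1)·f(k+1) − (k + 1)·f(k) = 1.
deg f ≤ 0 (via 1,1,0).
Put f(k) = c0: A·f(k+1) − B(k−1)·f(k) − C = -1; need -1 = 0 — inconsistent ⇒ no f, not summable.

no hypergeometric antidifference exists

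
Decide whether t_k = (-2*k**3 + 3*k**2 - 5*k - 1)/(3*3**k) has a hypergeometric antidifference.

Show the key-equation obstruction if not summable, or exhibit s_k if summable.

Ratio r(k) = (2*k**3 + 3*k**2 + 5*k + 5)/(3*(2*k**3 - 3*k**2 + 5*k + 1)).
Gosper form: A/B · C(k+1)/C(k) with A=1/3, B=1, C=k**3 - 3*k**2/2 + 5*k/2 + 1/2.
Key eq: (1/3)·f(k+1) = (1)·f(k) + (k**3 - 3*k**2/2 + 5*k/2 + 1/2).
d = 3 from the (0,0,3) case.
Match coefficients ⇒ f(k) = -3*(k**3 + 4*k + 3)/2.
Then R = B(k−1)f/C = -3*(k**3 + 4*k + 3)/(2*k**3 - 3*k**2 + 5*k + 1), so s_k = R(k)·t_k = (k**3 + 4*k + 3)/3**k.
s_(k+1) − s_k = (-3*k**3 - 8*k + (k + 1)**3 - 2)/(3*3**k) = t_k.

Yes. s_k = (k**3 + 4*k + 3)/3**k.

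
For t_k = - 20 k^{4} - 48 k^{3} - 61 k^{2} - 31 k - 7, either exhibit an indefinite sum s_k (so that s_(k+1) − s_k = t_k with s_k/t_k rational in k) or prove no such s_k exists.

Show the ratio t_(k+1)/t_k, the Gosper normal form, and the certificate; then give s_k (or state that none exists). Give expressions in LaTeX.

r(k) = (20*k**4 + 128*k**3 + 325*k**2 + 377*k + 167)/(20*k**4 + 48*k**3 + 61*k**2 + 31*k + 7) after simplifying.
Normal form (A,B,C) = (1, 1, k**4 + 12*k**3/5 + 61*k**2/20 + 31*k/20 + 7/20).
Key eq: (1)·f(k+1) = (1)·f(k) + (k**4 + 12*k**3/5 + 61*k**2/20 + 31*k/20 + 7/20).
deg f ≤ 5 (via 0,0,4).
Solve for f: f(k) = k*(4*k**4 + 2*k**3 + 3*k**2 - 3*k + 1)/20 (degree 5 ≤ 5).
Get s_k = R·t_k = k*(-4*k**4 - 2*k**3 - 3*k**2 + 3*k - 1) with R(k) = B(k−1)f(k)/C(k) = k*(4*k**4 + 2*k**3 + 3*k**2 - 3*k + 1)/(20*k**4 + 48*k**3 + 61*k**2 + 31*k + 7).
Verify: -20*k**4 - 48*k**3 - 61*k**2 - 31*k - 7 matches t_k.

s_k = k \left(- 4 k^{4} - 2 k^{3} - 3 k^{2} + 3 k - 1\right)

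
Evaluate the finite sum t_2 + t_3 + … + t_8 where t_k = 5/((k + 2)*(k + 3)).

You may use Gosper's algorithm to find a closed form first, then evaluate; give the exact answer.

t_(k+1)/t_k = (k + 2)/(k + 4).
So A=k + 2 and B=k + 4, with C=1.
Need (k + 2)·f(k+1) − (k + 3)·f(k) = 1.
deg f ≤ 1 (via 1,1,0).
Coefficient equations give f(k) = k/2.
Certificate R = B(k−1)f/C = k*(k + 3)/2 gives s_k = 5*k/(2*(k + 2)).
Δs = 5/(k**2 + 5*k + 6), as required.
Σ_(k=2)^(8) t_k = s_(9) − s_(2) = 45/22 − (5/4) = 35/44.

Σ = 35/44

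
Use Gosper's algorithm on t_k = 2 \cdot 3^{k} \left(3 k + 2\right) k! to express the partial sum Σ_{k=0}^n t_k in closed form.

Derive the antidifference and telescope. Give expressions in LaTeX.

S(n) = 6 \cdot 3^{n} \left(n + 1\right)! - 2

Compute t_(k+1)/t_k: get 3*(k + 1)*(3*k + 5)/(3*k + 2).
Factor: A=3*k + 3; B=1; C=k + 2/3.
Key eq: (3*k + 3)·f(k+1) = (1)·f(k) + (k + 2/3).
Bound: deg f ≤ 0.
Solving with deg f ≤ 0: f(k) = 1/3.
So s_k = (B(k−1)f/C)·t_k = (1/(3*k + 2))·t_k = 2*3**k*factorial(k).
Δs = 2*3**k*(3*k + 2)*factorial(k), as required.
s_(n+1) = 6*3**n*factorial(n + 1) and s_(0) = 2, so S(n) = 6*3**n*factorial(n + 1) - 2.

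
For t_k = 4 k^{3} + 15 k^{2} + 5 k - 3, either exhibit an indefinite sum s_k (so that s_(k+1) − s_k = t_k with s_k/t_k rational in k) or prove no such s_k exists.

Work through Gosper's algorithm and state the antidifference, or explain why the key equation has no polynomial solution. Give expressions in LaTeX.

Ratio r(k) = (4*k**3 + 27*k**2 + 47*k + 21)/(4*k**3 + 15*k**2 + 5*k - 3).
Take A(k)=1, B(k)=1, C(k)=k**3 + 15*k**2/4 + 5*k/4 - 3/4.
Key eq: (1)·f(k+1) = (1)·f(k) + (k**3 + 15*k**2/4 + 5*k/4 - 3/4).
deg f ≤ 4 (via 0,0,3).
Match coefficients ⇒ f(k) = k*(k**3 + 3*k**2 - 4*k - 3)/4.
R(k) = B(k−1)·f(k)/C(k) = k*(k**3 + 3*k**2 - 4*k - 3)/((4*k + 3)*(k**2 + 3*k - 1)); s_k = R·t_k = k*(k**3 + 3*k**2 - 4*k - 3).
s_(k+1) − s_k = 4*k**3 + 15*k**2 + 5*k - 3 = t_k.

s_k = k \left(k^{3} + 3 k^{2} - 4 k - 3\right)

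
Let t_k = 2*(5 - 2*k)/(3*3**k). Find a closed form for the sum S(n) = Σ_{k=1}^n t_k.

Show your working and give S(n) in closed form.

The ratio is (2*k - 3)/(3*(2*k - 5)).
So A=1/3 and B=1, with C=k - 5/2.
Set up (1/3)·f(k+1) − (1)·f(k) − (k - 5/2) = 0.
From deg A=0, deg B=0, deg C=1: d=1.
Coefficient equations give f(k) = -3*(k - 2)/2.
Then R = B(k−1)f/C = -3*(k - 2)/(2*k - 5), so s_k = R(k)·t_k = 2*(k - 2)/3**k.
Check: Δs_k = 2*(5 - 2*k)/(3*3**k). ✓
Telescope: S(n) = s_(n+1) − s_(1) = 2*3**(-n - 1)*(n - 1) − (-2/3) = 2*3**(-n - 1)*(3**n + n - 1).

S(n) = 2*3**(-n - 1)*(3**n + n - 1)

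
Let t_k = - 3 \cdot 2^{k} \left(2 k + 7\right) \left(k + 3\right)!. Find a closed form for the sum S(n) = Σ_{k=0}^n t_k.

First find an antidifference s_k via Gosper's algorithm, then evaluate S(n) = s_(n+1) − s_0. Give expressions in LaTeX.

Step 1: r(k) = 2*(k + 4)*(2*k + 9)/(2*k + 7).
So A=2*k + 8 and B=1, with C=k + 7/2.
Set up (2*k + 8)·f(k+1) − (1)·f(k) − (k + 7/2) = 0.
deg f ≤ 0 (via 1,0,1).
A polynomial solution: f(k) = 1/2.
Then R = B(k−1)f/C = 1/(2*k + 7), so s_k = R(k)·t_k = -3*2**k*factorial(k + 3).
Check: Δs_k = -3*2**k*(2*k + 7)*factorial(k + 3). ✓
Telescope: S(n) = s_(n+1) − s_(0) = -6*2**n*factorial(n + 4) − (-18) = -6*2**n*factorial(n + 4) + 18.

S(n) = - 6 \cdot 2^{n} \left(n + 4\right)! + 18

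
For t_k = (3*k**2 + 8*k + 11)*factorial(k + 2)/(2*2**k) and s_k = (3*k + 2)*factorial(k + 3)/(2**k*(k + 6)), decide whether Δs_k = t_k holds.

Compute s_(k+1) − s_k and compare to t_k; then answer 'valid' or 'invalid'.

s_(k+1) = (3*k + 5)*factorial(k + 4)/(2*2**k*(k + 7))
s_(k+1) − s_k = (3*k**3 + 29*k**2 + 76*k + 92)*factorial(k + 3)/(2*2**k*(k + 6)*(k + 7))
(s_(k+1) − s_k) − t_k = -3*(3*k**3 + 26*k**2 + 53*k + 62)*factorial(k + 2)/(2*2**k*(k + 6)*(k + 7))

Invalid: residual -3*(3*k**3 + 26*k**2 + 53*k + 62)*factorial(k + 2)/(2*2**k*(k + 6)*(k + 7)) ≠ 0.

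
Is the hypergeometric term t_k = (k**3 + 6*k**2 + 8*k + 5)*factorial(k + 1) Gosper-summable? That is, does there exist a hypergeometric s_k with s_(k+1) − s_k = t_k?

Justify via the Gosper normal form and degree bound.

Yes. s_k = (k**2 + 3*k - 3)*factorial(k + 1).

Compute t_(k+1)/t_k: get (k**4 + 11*k**3 + 41*k**2 + 66*k + 40)/(k**3 + 6*k**2 + 8*k + 5).
A = k + 2, B = 1, C = k**3 + 6*k**2 + 8*k + 5.
f must satisfy (k + 2)·f(k+1) − (1)·f(k) = k**3 + 6*k**2 + 8*k + 5.
d = 2 from the (1,0,3) case.
Coefficient equations give f(k) = k**2 + 3*k - 3.
R(k) = B(k−1)·f(k)/C(k) = (k**2 + 3*k - 3)/(k**3 + 6*k**2 + 8*k + 5); s_k = R·t_k = (k**2 + 3*k - 3)*factorial(k + 1).
Verify: (k**3 + 6*k**2 + 8*k + 5)*factorial(k + 1) matches t_k.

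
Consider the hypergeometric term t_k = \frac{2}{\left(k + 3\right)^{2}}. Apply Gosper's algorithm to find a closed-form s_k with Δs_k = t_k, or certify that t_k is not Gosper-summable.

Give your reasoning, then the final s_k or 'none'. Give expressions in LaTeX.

Compute t_(k+1)/t_k: get (k + 3)**2/(k + 4)**2.
Gosper form: A/B · C(k+1)/C(k) with A=k**2 + 6*k + 9, B=k**2 + 8*k + 16, C=1.
f must satisfy (k**2 + 6*k + 9)·f(k+1) − (k**2 + 6*k + 9)·f(k) = 1.
d = 0 from the (2,2,0) case.
Write f(k) = c0. Then LHS − RHS = -1, requiring -1 = 0: contradictory. No certificate.

none (Gosper's algorithm certifies no s_k)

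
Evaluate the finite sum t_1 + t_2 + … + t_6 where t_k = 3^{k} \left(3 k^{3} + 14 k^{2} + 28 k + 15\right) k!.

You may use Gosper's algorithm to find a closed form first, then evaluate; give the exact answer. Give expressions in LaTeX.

r(k) = 3*(3*k**4 + 26*k**3 + 88*k**2 + 125*k + 60)/(3*k**3 + 14*k**2 + 28*k + 15) after simplifying.
A = 3*k + 3, B = 1, C = k**3 + 14*k**2/3 + 28*k/3 + 5.
Solve (3*k + 3)·f(k+1) − (1)·f(k) = k**3 + 14*k**2/3 + 28*k/3 + 5.
Degrees (1,0,3) ⇒ d ≤ 2.
Coefficient equations give f(k) = (k**2 + 2*k + 3)/3.
Then R = B(k−1)f/C = (k**2 + 2*k + 3)/(3*k**3 + 14*k**2 + 28*k + 15), so s_k = R(k)·t_k = 3**k*(k**2 + 2*k + 3)*factorial(k).
Verify: 3**k*(3*k**3 + 14*k**2 + 28*k + 15)*factorial(k) matches t_k.
Telescoping: Σ = s_(7) − s_(1) = 727483680 − (18) = 727483662.

Σ = 727483662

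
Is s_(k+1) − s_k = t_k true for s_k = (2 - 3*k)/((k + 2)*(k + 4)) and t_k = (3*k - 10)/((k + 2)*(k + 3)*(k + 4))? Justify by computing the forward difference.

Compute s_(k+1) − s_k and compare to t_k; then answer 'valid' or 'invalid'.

Invalid: residual 6*(2 - k)/(k**4 + 14*k**3 + 71*k**2 + 154*k + 120) ≠ 0.

s_(k+1) = (-3*k - 1)/((k + 3)*(k + 5))
s_(k+1) − s_k = (3*k**2 - k - 38)/(k**4 + 14*k**3 + 71*k**2 + 154*k + 120)
(s_(k+1) − s_k) − t_k = 6*(2 - k)/(k**4 + 14*k**3 + 71*k**2 + 154*k + 120)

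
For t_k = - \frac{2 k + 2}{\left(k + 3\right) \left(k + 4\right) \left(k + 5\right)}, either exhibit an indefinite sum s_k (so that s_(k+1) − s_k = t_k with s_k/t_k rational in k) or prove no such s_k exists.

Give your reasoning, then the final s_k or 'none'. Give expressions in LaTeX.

Compute t_(k+1)/t_k: get (k + 2)*(k + 3)/((k + 1)*(k + 6)).
Gosper form: A/B · C(k+1)/C(k) with A=k + 3, B=k + 6, C=k + 1.
Set up (k + 3)·f(k+1) − (k + 5)·f(k) − (k + 1) = 0.
d = 2 from the (1,1,1) case.
A polynomial solution: f(k) = k*(k + 1)/6.
Certificate R = B(k−1)f/C = k*(k + 5)/6 gives s_k = -k*(k + 1)/(3*(k + 3)*(k + 4)).
Verify: 2*(-k - 1)/(k**3 + 12*k**2 + 47*k + 60) matches t_k.

s_k = - \frac{k \left(k + 1\right)}{3 \left(k + 3\right) \left(k + 4\right)}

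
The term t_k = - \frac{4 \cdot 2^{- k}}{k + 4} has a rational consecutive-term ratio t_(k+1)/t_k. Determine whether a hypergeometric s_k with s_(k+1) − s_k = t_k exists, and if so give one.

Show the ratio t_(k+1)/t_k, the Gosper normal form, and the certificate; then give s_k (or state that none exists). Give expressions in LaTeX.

not Gosper-summable; s_k does not exist

Step 1: r(k) = (k + 4)/(2*(k + 5)).
A = k/2 + 2, B = k + 5, C = 1.
Key eq: (k/2 + 2)·f(k+1) = (k + 4)·f(k) + (1).
d = -1 from the (1,1,0) case.
d = -1 < 0 ⇒ no nonzero polynomial f; not summable.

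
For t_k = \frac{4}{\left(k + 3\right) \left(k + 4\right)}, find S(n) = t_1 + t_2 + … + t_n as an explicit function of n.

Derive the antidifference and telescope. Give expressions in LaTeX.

Step 1: r(k) = (k + 3)/(k + 5).
Factor: A=k + 3; B=k + 5; C=1.
Set up (k + 3)·f(k+1) − (k + 4)·f(k) − (1) = 0.
Degrees (1,1,0) ⇒ d ≤ 1.
Coefficient equations give f(k) = k/3.
R(k) = B(k−1)·f(k)/C(k) = k*(k + 4)/3; s_k = R·t_k = 4*k/(3*(k + 3)).
s_(k+1) − s_k = 4/(k**2 + 7*k + 12) = t_k.
Telescope: S(n) = s_(n+1) − s_(1) = 4*(n + 1)/(3*(n + 4)) − (1/3) = n/(n + 4).

S(n) = \frac{n}{n + 4}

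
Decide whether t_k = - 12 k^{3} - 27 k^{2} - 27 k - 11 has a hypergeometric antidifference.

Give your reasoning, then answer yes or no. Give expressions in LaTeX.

r(k) = (12*k**3 + 63*k**2 + 117*k + 77)/(12*k**3 + 27*k**2 + 27*k + 11) after simplifying.
So A=1 and B=1, with C=k**3 + 9*k**2/4 + 9*k/4 + 11/12.
f must satisfy (1)·f(k+1) − (1)·f(k) = k**3 + 9*k**2/4 + 9*k/4 + 11/12.
d = 4 from the (0,0,3) case.
A polynomial solution: f(k) = k*(3*k**3 + 3*k**2 + 3*k + 2)/12.
Get s_k = R·t_k = k*(-3*k**3 - 3*k**2 - 3*k - 2) with R(k) = B(k−1)f(k)/C(k) = k*(3*k**3 + 3*k**2 + 3*k + 2)/(12*k**3 + 27*k**2 + 27*k + 11).
Verify: -12*k**3 - 27*k**2 - 27*k - 11 matches t_k.

Yes. s_k = k \left(- 3 k^{3} - 3 k^{2} - 3 k - 2\right).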